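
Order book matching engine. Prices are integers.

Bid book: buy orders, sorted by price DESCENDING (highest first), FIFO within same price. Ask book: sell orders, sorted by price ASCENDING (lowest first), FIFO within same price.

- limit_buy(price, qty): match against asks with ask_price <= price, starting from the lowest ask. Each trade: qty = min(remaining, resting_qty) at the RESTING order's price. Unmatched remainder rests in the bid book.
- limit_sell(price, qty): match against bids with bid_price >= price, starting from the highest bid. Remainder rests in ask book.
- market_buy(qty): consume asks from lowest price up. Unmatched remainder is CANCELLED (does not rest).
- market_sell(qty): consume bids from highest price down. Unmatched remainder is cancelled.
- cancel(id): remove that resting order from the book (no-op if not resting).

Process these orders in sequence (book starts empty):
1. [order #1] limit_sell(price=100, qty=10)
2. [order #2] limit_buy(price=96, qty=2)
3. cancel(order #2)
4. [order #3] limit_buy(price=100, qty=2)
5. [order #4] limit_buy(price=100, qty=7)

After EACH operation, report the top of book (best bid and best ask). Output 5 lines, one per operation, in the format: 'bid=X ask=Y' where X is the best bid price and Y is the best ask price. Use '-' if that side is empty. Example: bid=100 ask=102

Answer: bid=- ask=100
bid=96 ask=100
bid=- ask=100
bid=- ask=100
bid=- ask=100

Derivation:
After op 1 [order #1] limit_sell(price=100, qty=10): fills=none; bids=[-] asks=[#1:10@100]
After op 2 [order #2] limit_buy(price=96, qty=2): fills=none; bids=[#2:2@96] asks=[#1:10@100]
After op 3 cancel(order #2): fills=none; bids=[-] asks=[#1:10@100]
After op 4 [order #3] limit_buy(price=100, qty=2): fills=#3x#1:2@100; bids=[-] asks=[#1:8@100]
After op 5 [order #4] limit_buy(price=100, qty=7): fills=#4x#1:7@100; bids=[-] asks=[#1:1@100]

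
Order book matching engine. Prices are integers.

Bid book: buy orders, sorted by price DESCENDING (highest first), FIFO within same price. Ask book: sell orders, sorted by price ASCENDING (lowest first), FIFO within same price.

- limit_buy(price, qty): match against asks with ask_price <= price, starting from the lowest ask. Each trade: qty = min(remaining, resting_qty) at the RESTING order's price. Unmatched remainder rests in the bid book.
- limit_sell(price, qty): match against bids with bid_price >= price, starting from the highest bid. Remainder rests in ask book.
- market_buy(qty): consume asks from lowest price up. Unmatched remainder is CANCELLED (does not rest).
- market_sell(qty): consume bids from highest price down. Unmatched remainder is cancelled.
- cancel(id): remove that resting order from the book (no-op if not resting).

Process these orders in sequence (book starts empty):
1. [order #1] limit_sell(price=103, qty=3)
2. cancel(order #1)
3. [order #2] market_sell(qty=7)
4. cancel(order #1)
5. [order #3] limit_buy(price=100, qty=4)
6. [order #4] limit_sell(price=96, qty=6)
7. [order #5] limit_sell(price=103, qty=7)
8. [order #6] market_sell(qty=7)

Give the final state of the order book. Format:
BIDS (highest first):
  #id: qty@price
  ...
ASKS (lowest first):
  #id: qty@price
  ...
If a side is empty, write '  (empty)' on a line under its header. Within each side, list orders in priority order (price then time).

Answer: BIDS (highest first):
  (empty)
ASKS (lowest first):
  #4: 2@96
  #5: 7@103

Derivation:
After op 1 [order #1] limit_sell(price=103, qty=3): fills=none; bids=[-] asks=[#1:3@103]
After op 2 cancel(order #1): fills=none; bids=[-] asks=[-]
After op 3 [order #2] market_sell(qty=7): fills=none; bids=[-] asks=[-]
After op 4 cancel(order #1): fills=none; bids=[-] asks=[-]
After op 5 [order #3] limit_buy(price=100, qty=4): fills=none; bids=[#3:4@100] asks=[-]
After op 6 [order #4] limit_sell(price=96, qty=6): fills=#3x#4:4@100; bids=[-] asks=[#4:2@96]
After op 7 [order #5] limit_sell(price=103, qty=7): fills=none; bids=[-] asks=[#4:2@96 #5:7@103]
After op 8 [order #6] market_sell(qty=7): fills=none; bids=[-] asks=[#4:2@96 #5:7@103]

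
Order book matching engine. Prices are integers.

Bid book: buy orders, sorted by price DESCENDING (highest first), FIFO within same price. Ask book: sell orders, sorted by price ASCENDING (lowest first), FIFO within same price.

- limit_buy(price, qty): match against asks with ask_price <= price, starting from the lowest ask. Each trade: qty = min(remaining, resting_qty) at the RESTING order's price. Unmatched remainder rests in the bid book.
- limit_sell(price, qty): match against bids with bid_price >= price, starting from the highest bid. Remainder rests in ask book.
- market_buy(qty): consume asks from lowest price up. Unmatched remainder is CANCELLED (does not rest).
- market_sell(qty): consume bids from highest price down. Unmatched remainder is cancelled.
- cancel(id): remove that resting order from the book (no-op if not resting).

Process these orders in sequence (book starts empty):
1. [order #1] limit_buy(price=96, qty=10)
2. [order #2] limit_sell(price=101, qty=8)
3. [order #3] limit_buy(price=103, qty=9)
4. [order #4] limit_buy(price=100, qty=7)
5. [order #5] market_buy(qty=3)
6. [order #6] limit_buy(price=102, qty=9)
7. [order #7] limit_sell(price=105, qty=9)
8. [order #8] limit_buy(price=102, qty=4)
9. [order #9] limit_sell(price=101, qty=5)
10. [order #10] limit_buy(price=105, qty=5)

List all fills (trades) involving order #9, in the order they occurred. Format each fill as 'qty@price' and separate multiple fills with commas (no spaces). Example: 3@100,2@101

Answer: 1@103,4@102

Derivation:
After op 1 [order #1] limit_buy(price=96, qty=10): fills=none; bids=[#1:10@96] asks=[-]
After op 2 [order #2] limit_sell(price=101, qty=8): fills=none; bids=[#1:10@96] asks=[#2:8@101]
After op 3 [order #3] limit_buy(price=103, qty=9): fills=#3x#2:8@101; bids=[#3:1@103 #1:10@96] asks=[-]
After op 4 [order #4] limit_buy(price=100, qty=7): fills=none; bids=[#3:1@103 #4:7@100 #1:10@96] asks=[-]
After op 5 [order #5] market_buy(qty=3): fills=none; bids=[#3:1@103 #4:7@100 #1:10@96] asks=[-]
After op 6 [order #6] limit_buy(price=102, qty=9): fills=none; bids=[#3:1@103 #6:9@102 #4:7@100 #1:10@96] asks=[-]
After op 7 [order #7] limit_sell(price=105, qty=9): fills=none; bids=[#3:1@103 #6:9@102 #4:7@100 #1:10@96] asks=[#7:9@105]
After op 8 [order #8] limit_buy(price=102, qty=4): fills=none; bids=[#3:1@103 #6:9@102 #8:4@102 #4:7@100 #1:10@96] asks=[#7:9@105]
After op 9 [order #9] limit_sell(price=101, qty=5): fills=#3x#9:1@103 #6x#9:4@102; bids=[#6:5@102 #8:4@102 #4:7@100 #1:10@96] asks=[#7:9@105]
After op 10 [order #10] limit_buy(price=105, qty=5): fills=#10x#7:5@105; bids=[#6:5@102 #8:4@102 #4:7@100 #1:10@96] asks=[#7:4@105]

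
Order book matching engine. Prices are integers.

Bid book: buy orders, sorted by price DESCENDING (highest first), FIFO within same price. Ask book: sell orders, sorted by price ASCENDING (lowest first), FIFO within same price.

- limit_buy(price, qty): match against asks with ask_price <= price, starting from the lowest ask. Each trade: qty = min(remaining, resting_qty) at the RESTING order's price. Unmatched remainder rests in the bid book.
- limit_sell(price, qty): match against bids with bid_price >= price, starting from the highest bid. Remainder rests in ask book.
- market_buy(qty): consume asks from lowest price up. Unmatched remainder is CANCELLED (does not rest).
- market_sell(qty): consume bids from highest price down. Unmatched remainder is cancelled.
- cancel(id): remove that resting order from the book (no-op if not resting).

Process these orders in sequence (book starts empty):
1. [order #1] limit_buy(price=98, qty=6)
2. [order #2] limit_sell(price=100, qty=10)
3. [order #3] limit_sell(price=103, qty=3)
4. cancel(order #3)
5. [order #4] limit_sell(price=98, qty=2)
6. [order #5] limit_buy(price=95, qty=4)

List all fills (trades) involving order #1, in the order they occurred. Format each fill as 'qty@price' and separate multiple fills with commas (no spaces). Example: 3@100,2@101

After op 1 [order #1] limit_buy(price=98, qty=6): fills=none; bids=[#1:6@98] asks=[-]
After op 2 [order #2] limit_sell(price=100, qty=10): fills=none; bids=[#1:6@98] asks=[#2:10@100]
After op 3 [order #3] limit_sell(price=103, qty=3): fills=none; bids=[#1:6@98] asks=[#2:10@100 #3:3@103]
After op 4 cancel(order #3): fills=none; bids=[#1:6@98] asks=[#2:10@100]
After op 5 [order #4] limit_sell(price=98, qty=2): fills=#1x#4:2@98; bids=[#1:4@98] asks=[#2:10@100]
After op 6 [order #5] limit_buy(price=95, qty=4): fills=none; bids=[#1:4@98 #5:4@95] asks=[#2:10@100]

Answer: 2@98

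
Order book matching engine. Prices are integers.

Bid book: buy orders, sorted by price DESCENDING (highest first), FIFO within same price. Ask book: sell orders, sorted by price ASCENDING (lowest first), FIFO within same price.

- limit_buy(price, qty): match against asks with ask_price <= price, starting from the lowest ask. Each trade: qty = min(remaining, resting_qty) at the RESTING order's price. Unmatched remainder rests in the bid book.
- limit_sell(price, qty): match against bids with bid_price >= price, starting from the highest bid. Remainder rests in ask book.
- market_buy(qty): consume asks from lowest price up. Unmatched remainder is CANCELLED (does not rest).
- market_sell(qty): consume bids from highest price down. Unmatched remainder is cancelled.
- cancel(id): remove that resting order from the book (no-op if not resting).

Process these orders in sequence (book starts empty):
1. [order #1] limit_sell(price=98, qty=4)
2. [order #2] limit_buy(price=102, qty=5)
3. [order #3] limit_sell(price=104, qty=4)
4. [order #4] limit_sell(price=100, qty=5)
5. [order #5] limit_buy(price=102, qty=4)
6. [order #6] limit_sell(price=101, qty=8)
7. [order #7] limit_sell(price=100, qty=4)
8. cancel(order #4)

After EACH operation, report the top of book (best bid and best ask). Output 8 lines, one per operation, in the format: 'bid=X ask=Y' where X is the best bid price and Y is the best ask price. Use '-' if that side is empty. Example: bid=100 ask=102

Answer: bid=- ask=98
bid=102 ask=-
bid=102 ask=104
bid=- ask=100
bid=- ask=104
bid=- ask=101
bid=- ask=100
bid=- ask=100

Derivation:
After op 1 [order #1] limit_sell(price=98, qty=4): fills=none; bids=[-] asks=[#1:4@98]
After op 2 [order #2] limit_buy(price=102, qty=5): fills=#2x#1:4@98; bids=[#2:1@102] asks=[-]
After op 3 [order #3] limit_sell(price=104, qty=4): fills=none; bids=[#2:1@102] asks=[#3:4@104]
After op 4 [order #4] limit_sell(price=100, qty=5): fills=#2x#4:1@102; bids=[-] asks=[#4:4@100 #3:4@104]
After op 5 [order #5] limit_buy(price=102, qty=4): fills=#5x#4:4@100; bids=[-] asks=[#3:4@104]
After op 6 [order #6] limit_sell(price=101, qty=8): fills=none; bids=[-] asks=[#6:8@101 #3:4@104]
After op 7 [order #7] limit_sell(price=100, qty=4): fills=none; bids=[-] asks=[#7:4@100 #6:8@101 #3:4@104]
After op 8 cancel(order #4): fills=none; bids=[-] asks=[#7:4@100 #6:8@101 #3:4@104]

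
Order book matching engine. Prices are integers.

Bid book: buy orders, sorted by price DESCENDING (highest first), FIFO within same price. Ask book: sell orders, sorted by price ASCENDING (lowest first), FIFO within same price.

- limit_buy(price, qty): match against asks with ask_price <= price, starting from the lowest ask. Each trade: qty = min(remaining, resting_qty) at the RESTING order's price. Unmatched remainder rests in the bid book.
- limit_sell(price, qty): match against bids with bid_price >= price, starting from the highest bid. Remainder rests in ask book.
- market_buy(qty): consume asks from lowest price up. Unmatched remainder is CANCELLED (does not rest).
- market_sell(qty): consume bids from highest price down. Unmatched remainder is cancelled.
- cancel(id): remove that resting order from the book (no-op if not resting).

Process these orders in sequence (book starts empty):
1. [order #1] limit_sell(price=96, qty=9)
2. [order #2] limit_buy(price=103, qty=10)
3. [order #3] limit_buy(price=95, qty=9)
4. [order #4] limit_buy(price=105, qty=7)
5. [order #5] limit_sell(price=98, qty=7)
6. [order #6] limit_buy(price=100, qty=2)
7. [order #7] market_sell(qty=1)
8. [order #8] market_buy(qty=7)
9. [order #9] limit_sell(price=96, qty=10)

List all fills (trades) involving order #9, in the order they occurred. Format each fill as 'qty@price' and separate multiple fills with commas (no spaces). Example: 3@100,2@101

Answer: 2@100

Derivation:
After op 1 [order #1] limit_sell(price=96, qty=9): fills=none; bids=[-] asks=[#1:9@96]
After op 2 [order #2] limit_buy(price=103, qty=10): fills=#2x#1:9@96; bids=[#2:1@103] asks=[-]
After op 3 [order #3] limit_buy(price=95, qty=9): fills=none; bids=[#2:1@103 #3:9@95] asks=[-]
After op 4 [order #4] limit_buy(price=105, qty=7): fills=none; bids=[#4:7@105 #2:1@103 #3:9@95] asks=[-]
After op 5 [order #5] limit_sell(price=98, qty=7): fills=#4x#5:7@105; bids=[#2:1@103 #3:9@95] asks=[-]
After op 6 [order #6] limit_buy(price=100, qty=2): fills=none; bids=[#2:1@103 #6:2@100 #3:9@95] asks=[-]
After op 7 [order #7] market_sell(qty=1): fills=#2x#7:1@103; bids=[#6:2@100 #3:9@95] asks=[-]
After op 8 [order #8] market_buy(qty=7): fills=none; bids=[#6:2@100 #3:9@95] asks=[-]
After op 9 [order #9] limit_sell(price=96, qty=10): fills=#6x#9:2@100; bids=[#3:9@95] asks=[#9:8@96]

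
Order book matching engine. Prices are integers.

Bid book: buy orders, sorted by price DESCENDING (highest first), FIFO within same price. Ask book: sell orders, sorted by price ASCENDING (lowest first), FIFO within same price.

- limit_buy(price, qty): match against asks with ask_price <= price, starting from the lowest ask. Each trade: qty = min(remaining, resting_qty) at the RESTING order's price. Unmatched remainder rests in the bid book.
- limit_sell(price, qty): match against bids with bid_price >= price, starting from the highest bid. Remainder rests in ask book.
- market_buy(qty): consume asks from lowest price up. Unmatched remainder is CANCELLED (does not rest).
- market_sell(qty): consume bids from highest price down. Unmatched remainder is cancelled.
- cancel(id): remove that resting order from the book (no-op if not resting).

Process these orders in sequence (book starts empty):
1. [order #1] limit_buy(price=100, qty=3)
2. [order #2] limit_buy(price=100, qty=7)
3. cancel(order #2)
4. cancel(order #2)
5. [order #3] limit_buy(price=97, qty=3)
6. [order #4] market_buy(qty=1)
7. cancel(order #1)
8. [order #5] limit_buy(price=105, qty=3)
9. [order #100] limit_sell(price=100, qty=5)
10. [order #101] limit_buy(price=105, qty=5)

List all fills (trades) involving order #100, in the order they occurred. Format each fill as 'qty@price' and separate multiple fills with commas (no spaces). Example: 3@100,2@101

Answer: 3@105,2@100

Derivation:
After op 1 [order #1] limit_buy(price=100, qty=3): fills=none; bids=[#1:3@100] asks=[-]
After op 2 [order #2] limit_buy(price=100, qty=7): fills=none; bids=[#1:3@100 #2:7@100] asks=[-]
After op 3 cancel(order #2): fills=none; bids=[#1:3@100] asks=[-]
After op 4 cancel(order #2): fills=none; bids=[#1:3@100] asks=[-]
After op 5 [order #3] limit_buy(price=97, qty=3): fills=none; bids=[#1:3@100 #3:3@97] asks=[-]
After op 6 [order #4] market_buy(qty=1): fills=none; bids=[#1:3@100 #3:3@97] asks=[-]
After op 7 cancel(order #1): fills=none; bids=[#3:3@97] asks=[-]
After op 8 [order #5] limit_buy(price=105, qty=3): fills=none; bids=[#5:3@105 #3:3@97] asks=[-]
After op 9 [order #100] limit_sell(price=100, qty=5): fills=#5x#100:3@105; bids=[#3:3@97] asks=[#100:2@100]
After op 10 [order #101] limit_buy(price=105, qty=5): fills=#101x#100:2@100; bids=[#101:3@105 #3:3@97] asks=[-]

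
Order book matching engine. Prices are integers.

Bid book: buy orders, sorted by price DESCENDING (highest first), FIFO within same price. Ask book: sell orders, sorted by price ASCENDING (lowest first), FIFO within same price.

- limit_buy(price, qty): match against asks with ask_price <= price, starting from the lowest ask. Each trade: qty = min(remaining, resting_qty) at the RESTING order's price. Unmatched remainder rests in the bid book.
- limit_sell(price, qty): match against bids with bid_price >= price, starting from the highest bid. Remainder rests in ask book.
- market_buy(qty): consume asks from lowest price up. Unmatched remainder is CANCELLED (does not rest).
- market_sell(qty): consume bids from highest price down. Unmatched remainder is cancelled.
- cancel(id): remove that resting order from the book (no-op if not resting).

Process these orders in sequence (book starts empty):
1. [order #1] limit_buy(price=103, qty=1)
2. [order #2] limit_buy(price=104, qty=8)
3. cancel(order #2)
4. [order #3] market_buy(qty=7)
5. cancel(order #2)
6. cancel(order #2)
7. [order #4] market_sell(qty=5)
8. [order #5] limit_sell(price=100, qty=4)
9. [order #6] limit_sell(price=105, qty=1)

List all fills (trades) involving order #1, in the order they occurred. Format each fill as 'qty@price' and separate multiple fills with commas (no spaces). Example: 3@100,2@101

Answer: 1@103

Derivation:
After op 1 [order #1] limit_buy(price=103, qty=1): fills=none; bids=[#1:1@103] asks=[-]
After op 2 [order #2] limit_buy(price=104, qty=8): fills=none; bids=[#2:8@104 #1:1@103] asks=[-]
After op 3 cancel(order #2): fills=none; bids=[#1:1@103] asks=[-]
After op 4 [order #3] market_buy(qty=7): fills=none; bids=[#1:1@103] asks=[-]
After op 5 cancel(order #2): fills=none; bids=[#1:1@103] asks=[-]
After op 6 cancel(order #2): fills=none; bids=[#1:1@103] asks=[-]
After op 7 [order #4] market_sell(qty=5): fills=#1x#4:1@103; bids=[-] asks=[-]
After op 8 [order #5] limit_sell(price=100, qty=4): fills=none; bids=[-] asks=[#5:4@100]
After op 9 [order #6] limit_sell(price=105, qty=1): fills=none; bids=[-] asks=[#5:4@100 #6:1@105]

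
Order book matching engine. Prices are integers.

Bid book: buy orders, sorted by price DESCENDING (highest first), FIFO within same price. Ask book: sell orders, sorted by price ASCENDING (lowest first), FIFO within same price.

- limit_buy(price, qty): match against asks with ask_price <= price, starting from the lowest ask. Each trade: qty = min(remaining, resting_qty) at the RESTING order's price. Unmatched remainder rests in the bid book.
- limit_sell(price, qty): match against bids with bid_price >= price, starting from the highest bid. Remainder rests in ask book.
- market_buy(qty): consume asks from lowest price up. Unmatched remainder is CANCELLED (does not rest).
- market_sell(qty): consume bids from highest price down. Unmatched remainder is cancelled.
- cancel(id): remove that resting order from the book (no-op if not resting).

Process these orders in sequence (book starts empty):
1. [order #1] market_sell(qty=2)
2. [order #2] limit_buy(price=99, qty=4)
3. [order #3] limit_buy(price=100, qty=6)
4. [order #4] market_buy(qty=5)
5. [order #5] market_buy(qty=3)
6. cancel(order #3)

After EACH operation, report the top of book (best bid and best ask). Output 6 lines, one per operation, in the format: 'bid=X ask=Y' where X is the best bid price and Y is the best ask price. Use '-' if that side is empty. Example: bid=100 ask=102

Answer: bid=- ask=-
bid=99 ask=-
bid=100 ask=-
bid=100 ask=-
bid=100 ask=-
bid=99 ask=-

Derivation:
After op 1 [order #1] market_sell(qty=2): fills=none; bids=[-] asks=[-]
After op 2 [order #2] limit_buy(price=99, qty=4): fills=none; bids=[#2:4@99] asks=[-]
After op 3 [order #3] limit_buy(price=100, qty=6): fills=none; bids=[#3:6@100 #2:4@99] asks=[-]
After op 4 [order #4] market_buy(qty=5): fills=none; bids=[#3:6@100 #2:4@99] asks=[-]
After op 5 [order #5] market_buy(qty=3): fills=none; bids=[#3:6@100 #2:4@99] asks=[-]
After op 6 cancel(order #3): fills=none; bids=[#2:4@99] asks=[-]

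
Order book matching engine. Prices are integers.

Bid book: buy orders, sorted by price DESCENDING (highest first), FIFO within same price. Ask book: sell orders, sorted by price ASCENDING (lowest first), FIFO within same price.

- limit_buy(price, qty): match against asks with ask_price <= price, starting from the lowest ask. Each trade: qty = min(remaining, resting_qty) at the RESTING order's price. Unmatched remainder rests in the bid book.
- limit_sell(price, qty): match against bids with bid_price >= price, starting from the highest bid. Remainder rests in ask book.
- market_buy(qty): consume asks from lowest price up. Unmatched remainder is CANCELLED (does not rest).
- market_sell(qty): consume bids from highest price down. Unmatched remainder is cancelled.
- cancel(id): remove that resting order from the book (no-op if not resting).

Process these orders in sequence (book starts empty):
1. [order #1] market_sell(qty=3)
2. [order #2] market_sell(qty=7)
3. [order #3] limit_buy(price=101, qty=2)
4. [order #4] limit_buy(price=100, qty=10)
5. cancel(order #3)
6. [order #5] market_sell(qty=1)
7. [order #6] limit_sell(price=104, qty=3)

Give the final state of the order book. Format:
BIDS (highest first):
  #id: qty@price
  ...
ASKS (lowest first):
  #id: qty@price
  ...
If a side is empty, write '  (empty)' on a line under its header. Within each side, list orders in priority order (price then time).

After op 1 [order #1] market_sell(qty=3): fills=none; bids=[-] asks=[-]
After op 2 [order #2] market_sell(qty=7): fills=none; bids=[-] asks=[-]
After op 3 [order #3] limit_buy(price=101, qty=2): fills=none; bids=[#3:2@101] asks=[-]
After op 4 [order #4] limit_buy(price=100, qty=10): fills=none; bids=[#3:2@101 #4:10@100] asks=[-]
After op 5 cancel(order #3): fills=none; bids=[#4:10@100] asks=[-]
After op 6 [order #5] market_sell(qty=1): fills=#4x#5:1@100; bids=[#4:9@100] asks=[-]
After op 7 [order #6] limit_sell(price=104, qty=3): fills=none; bids=[#4:9@100] asks=[#6:3@104]

Answer: BIDS (highest first):
  #4: 9@100
ASKS (lowest first):
  #6: 3@104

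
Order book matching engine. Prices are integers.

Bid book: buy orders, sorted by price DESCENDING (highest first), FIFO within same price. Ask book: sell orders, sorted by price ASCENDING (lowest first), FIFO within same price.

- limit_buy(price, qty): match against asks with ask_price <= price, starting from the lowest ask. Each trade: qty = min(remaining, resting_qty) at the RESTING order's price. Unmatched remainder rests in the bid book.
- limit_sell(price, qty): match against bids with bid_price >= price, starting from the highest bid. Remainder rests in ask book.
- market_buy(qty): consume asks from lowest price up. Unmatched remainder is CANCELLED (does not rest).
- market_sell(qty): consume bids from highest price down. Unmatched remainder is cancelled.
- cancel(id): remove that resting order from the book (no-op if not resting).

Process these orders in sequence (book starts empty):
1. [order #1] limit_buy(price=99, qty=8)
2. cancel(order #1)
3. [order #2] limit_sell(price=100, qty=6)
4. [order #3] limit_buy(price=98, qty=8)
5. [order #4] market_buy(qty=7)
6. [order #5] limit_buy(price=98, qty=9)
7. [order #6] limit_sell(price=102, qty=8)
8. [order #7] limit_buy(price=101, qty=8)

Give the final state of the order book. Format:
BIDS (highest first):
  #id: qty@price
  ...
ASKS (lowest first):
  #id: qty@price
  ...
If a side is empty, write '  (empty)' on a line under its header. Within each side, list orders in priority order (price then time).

After op 1 [order #1] limit_buy(price=99, qty=8): fills=none; bids=[#1:8@99] asks=[-]
After op 2 cancel(order #1): fills=none; bids=[-] asks=[-]
After op 3 [order #2] limit_sell(price=100, qty=6): fills=none; bids=[-] asks=[#2:6@100]
After op 4 [order #3] limit_buy(price=98, qty=8): fills=none; bids=[#3:8@98] asks=[#2:6@100]
After op 5 [order #4] market_buy(qty=7): fills=#4x#2:6@100; bids=[#3:8@98] asks=[-]
After op 6 [order #5] limit_buy(price=98, qty=9): fills=none; bids=[#3:8@98 #5:9@98] asks=[-]
After op 7 [order #6] limit_sell(price=102, qty=8): fills=none; bids=[#3:8@98 #5:9@98] asks=[#6:8@102]
After op 8 [order #7] limit_buy(price=101, qty=8): fills=none; bids=[#7:8@101 #3:8@98 #5:9@98] asks=[#6:8@102]

Answer: BIDS (highest first):
  #7: 8@101
  #3: 8@98
  #5: 9@98
ASKS (lowest first):
  #6: 8@102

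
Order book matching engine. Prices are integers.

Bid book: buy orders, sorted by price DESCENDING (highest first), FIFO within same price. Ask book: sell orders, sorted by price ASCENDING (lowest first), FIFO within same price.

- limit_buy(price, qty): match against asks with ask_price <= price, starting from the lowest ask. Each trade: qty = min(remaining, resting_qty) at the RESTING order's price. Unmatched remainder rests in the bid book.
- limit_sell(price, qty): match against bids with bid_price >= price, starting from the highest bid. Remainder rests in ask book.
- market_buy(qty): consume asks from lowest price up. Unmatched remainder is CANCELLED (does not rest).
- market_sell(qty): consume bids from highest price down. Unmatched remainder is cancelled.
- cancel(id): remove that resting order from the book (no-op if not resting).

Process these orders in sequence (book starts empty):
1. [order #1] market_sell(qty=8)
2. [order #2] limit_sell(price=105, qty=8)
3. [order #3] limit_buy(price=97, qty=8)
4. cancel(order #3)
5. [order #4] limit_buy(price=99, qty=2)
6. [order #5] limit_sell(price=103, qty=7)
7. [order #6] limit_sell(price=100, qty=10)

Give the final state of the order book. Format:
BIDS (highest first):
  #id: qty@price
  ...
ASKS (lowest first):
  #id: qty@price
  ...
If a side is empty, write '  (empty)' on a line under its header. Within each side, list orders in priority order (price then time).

Answer: BIDS (highest first):
  #4: 2@99
ASKS (lowest first):
  #6: 10@100
  #5: 7@103
  #2: 8@105

Derivation:
After op 1 [order #1] market_sell(qty=8): fills=none; bids=[-] asks=[-]
After op 2 [order #2] limit_sell(price=105, qty=8): fills=none; bids=[-] asks=[#2:8@105]
After op 3 [order #3] limit_buy(price=97, qty=8): fills=none; bids=[#3:8@97] asks=[#2:8@105]
After op 4 cancel(order #3): fills=none; bids=[-] asks=[#2:8@105]
After op 5 [order #4] limit_buy(price=99, qty=2): fills=none; bids=[#4:2@99] asks=[#2:8@105]
After op 6 [order #5] limit_sell(price=103, qty=7): fills=none; bids=[#4:2@99] asks=[#5:7@103 #2:8@105]
After op 7 [order #6] limit_sell(price=100, qty=10): fills=none; bids=[#4:2@99] asks=[#6:10@100 #5:7@103 #2:8@105]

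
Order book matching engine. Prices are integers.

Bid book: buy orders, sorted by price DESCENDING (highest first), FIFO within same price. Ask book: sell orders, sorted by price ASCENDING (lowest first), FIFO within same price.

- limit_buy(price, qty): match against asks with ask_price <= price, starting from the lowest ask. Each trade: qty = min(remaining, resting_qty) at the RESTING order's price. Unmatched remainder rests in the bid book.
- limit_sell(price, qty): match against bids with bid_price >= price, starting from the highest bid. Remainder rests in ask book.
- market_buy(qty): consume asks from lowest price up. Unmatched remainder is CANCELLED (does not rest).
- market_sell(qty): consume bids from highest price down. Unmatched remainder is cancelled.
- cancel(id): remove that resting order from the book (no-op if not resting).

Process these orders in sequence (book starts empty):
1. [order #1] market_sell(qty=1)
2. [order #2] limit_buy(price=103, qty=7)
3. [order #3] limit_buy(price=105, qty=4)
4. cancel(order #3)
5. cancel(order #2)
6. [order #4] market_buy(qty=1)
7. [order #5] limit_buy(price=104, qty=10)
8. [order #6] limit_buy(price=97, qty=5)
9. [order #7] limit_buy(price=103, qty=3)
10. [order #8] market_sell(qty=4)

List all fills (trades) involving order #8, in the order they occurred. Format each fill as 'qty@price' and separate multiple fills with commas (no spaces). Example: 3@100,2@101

Answer: 4@104

Derivation:
After op 1 [order #1] market_sell(qty=1): fills=none; bids=[-] asks=[-]
After op 2 [order #2] limit_buy(price=103, qty=7): fills=none; bids=[#2:7@103] asks=[-]
After op 3 [order #3] limit_buy(price=105, qty=4): fills=none; bids=[#3:4@105 #2:7@103] asks=[-]
After op 4 cancel(order #3): fills=none; bids=[#2:7@103] asks=[-]
After op 5 cancel(order #2): fills=none; bids=[-] asks=[-]
After op 6 [order #4] market_buy(qty=1): fills=none; bids=[-] asks=[-]
After op 7 [order #5] limit_buy(price=104, qty=10): fills=none; bids=[#5:10@104] asks=[-]
After op 8 [order #6] limit_buy(price=97, qty=5): fills=none; bids=[#5:10@104 #6:5@97] asks=[-]
After op 9 [order #7] limit_buy(price=103, qty=3): fills=none; bids=[#5:10@104 #7:3@103 #6:5@97] asks=[-]
After op 10 [order #8] market_sell(qty=4): fills=#5x#8:4@104; bids=[#5:6@104 #7:3@103 #6:5@97] asks=[-]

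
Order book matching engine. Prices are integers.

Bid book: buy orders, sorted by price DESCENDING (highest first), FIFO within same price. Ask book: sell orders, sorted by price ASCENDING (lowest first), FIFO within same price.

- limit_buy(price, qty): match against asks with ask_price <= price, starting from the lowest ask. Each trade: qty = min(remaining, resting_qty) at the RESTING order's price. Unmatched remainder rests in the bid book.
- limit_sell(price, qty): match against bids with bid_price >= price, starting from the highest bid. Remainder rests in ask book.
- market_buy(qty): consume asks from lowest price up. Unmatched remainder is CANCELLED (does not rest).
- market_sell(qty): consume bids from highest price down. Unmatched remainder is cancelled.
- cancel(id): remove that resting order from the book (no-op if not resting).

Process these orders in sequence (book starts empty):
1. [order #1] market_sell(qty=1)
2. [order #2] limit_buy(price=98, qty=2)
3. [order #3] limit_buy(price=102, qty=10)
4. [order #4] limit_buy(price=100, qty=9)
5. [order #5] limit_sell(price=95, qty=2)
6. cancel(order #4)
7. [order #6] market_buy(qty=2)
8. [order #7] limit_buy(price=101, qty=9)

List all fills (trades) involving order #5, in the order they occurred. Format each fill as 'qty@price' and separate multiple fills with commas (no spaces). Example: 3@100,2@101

Answer: 2@102

Derivation:
After op 1 [order #1] market_sell(qty=1): fills=none; bids=[-] asks=[-]
After op 2 [order #2] limit_buy(price=98, qty=2): fills=none; bids=[#2:2@98] asks=[-]
After op 3 [order #3] limit_buy(price=102, qty=10): fills=none; bids=[#3:10@102 #2:2@98] asks=[-]
After op 4 [order #4] limit_buy(price=100, qty=9): fills=none; bids=[#3:10@102 #4:9@100 #2:2@98] asks=[-]
After op 5 [order #5] limit_sell(price=95, qty=2): fills=#3x#5:2@102; bids=[#3:8@102 #4:9@100 #2:2@98] asks=[-]
After op 6 cancel(order #4): fills=none; bids=[#3:8@102 #2:2@98] asks=[-]
After op 7 [order #6] market_buy(qty=2): fills=none; bids=[#3:8@102 #2:2@98] asks=[-]
After op 8 [order #7] limit_buy(price=101, qty=9): fills=none; bids=[#3:8@102 #7:9@101 #2:2@98] asks=[-]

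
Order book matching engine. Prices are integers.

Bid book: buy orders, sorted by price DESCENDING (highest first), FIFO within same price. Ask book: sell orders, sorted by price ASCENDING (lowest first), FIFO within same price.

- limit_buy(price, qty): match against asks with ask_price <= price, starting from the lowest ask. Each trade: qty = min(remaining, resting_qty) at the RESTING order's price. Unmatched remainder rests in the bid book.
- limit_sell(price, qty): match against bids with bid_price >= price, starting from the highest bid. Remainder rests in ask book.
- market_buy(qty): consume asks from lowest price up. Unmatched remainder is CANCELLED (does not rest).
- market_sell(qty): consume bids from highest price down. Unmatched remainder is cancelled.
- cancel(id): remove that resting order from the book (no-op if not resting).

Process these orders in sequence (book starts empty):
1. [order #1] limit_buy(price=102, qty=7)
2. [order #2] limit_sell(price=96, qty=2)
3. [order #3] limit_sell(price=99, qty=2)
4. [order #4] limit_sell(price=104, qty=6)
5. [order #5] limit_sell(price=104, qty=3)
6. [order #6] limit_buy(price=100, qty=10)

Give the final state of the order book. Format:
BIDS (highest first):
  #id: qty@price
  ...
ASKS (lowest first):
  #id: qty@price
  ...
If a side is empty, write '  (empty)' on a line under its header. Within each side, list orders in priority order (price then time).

After op 1 [order #1] limit_buy(price=102, qty=7): fills=none; bids=[#1:7@102] asks=[-]
After op 2 [order #2] limit_sell(price=96, qty=2): fills=#1x#2:2@102; bids=[#1:5@102] asks=[-]
After op 3 [order #3] limit_sell(price=99, qty=2): fills=#1x#3:2@102; bids=[#1:3@102] asks=[-]
After op 4 [order #4] limit_sell(price=104, qty=6): fills=none; bids=[#1:3@102] asks=[#4:6@104]
After op 5 [order #5] limit_sell(price=104, qty=3): fills=none; bids=[#1:3@102] asks=[#4:6@104 #5:3@104]
After op 6 [order #6] limit_buy(price=100, qty=10): fills=none; bids=[#1:3@102 #6:10@100] asks=[#4:6@104 #5:3@104]

Answer: BIDS (highest first):
  #1: 3@102
  #6: 10@100
ASKS (lowest first):
  #4: 6@104
  #5: 3@104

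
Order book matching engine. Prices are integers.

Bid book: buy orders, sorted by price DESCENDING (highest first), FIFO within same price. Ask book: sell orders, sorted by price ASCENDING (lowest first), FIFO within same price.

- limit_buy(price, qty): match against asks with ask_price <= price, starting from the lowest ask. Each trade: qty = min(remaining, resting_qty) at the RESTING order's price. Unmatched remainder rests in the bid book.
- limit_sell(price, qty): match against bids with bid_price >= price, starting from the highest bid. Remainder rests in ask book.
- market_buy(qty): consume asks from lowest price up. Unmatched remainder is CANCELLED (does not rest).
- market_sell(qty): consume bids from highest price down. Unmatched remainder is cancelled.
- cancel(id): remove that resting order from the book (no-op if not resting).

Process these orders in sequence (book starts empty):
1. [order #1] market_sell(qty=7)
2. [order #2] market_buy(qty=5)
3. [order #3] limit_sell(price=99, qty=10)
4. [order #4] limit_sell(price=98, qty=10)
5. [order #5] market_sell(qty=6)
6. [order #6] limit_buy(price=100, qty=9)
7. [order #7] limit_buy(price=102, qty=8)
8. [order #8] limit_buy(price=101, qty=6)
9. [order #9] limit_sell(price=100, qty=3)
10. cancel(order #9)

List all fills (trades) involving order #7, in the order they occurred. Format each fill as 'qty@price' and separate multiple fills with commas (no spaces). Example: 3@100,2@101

Answer: 1@98,7@99

Derivation:
After op 1 [order #1] market_sell(qty=7): fills=none; bids=[-] asks=[-]
After op 2 [order #2] market_buy(qty=5): fills=none; bids=[-] asks=[-]
After op 3 [order #3] limit_sell(price=99, qty=10): fills=none; bids=[-] asks=[#3:10@99]
After op 4 [order #4] limit_sell(price=98, qty=10): fills=none; bids=[-] asks=[#4:10@98 #3:10@99]
After op 5 [order #5] market_sell(qty=6): fills=none; bids=[-] asks=[#4:10@98 #3:10@99]
After op 6 [order #6] limit_buy(price=100, qty=9): fills=#6x#4:9@98; bids=[-] asks=[#4:1@98 #3:10@99]
After op 7 [order #7] limit_buy(price=102, qty=8): fills=#7x#4:1@98 #7x#3:7@99; bids=[-] asks=[#3:3@99]
After op 8 [order #8] limit_buy(price=101, qty=6): fills=#8x#3:3@99; bids=[#8:3@101] asks=[-]
After op 9 [order #9] limit_sell(price=100, qty=3): fills=#8x#9:3@101; bids=[-] asks=[-]
After op 10 cancel(order #9): fills=none; bids=[-] asks=[-]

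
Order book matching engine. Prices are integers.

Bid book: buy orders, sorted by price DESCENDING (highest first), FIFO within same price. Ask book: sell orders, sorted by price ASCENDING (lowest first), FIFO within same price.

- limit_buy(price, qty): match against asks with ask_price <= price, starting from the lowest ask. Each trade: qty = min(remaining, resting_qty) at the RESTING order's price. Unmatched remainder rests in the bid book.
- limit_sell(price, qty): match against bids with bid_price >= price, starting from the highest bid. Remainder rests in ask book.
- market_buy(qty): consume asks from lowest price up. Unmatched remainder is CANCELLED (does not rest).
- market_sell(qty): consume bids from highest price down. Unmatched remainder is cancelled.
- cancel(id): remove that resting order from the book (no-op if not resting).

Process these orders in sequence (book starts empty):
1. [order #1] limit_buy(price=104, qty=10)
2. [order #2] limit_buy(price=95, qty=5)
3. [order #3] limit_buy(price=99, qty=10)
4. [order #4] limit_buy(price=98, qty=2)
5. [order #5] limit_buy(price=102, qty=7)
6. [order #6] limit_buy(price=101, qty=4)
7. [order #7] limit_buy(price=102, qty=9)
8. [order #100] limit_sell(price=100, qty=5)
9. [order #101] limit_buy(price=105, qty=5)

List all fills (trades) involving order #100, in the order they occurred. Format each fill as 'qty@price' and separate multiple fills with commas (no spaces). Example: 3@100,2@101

After op 1 [order #1] limit_buy(price=104, qty=10): fills=none; bids=[#1:10@104] asks=[-]
After op 2 [order #2] limit_buy(price=95, qty=5): fills=none; bids=[#1:10@104 #2:5@95] asks=[-]
After op 3 [order #3] limit_buy(price=99, qty=10): fills=none; bids=[#1:10@104 #3:10@99 #2:5@95] asks=[-]
After op 4 [order #4] limit_buy(price=98, qty=2): fills=none; bids=[#1:10@104 #3:10@99 #4:2@98 #2:5@95] asks=[-]
After op 5 [order #5] limit_buy(price=102, qty=7): fills=none; bids=[#1:10@104 #5:7@102 #3:10@99 #4:2@98 #2:5@95] asks=[-]
After op 6 [order #6] limit_buy(price=101, qty=4): fills=none; bids=[#1:10@104 #5:7@102 #6:4@101 #3:10@99 #4:2@98 #2:5@95] asks=[-]
After op 7 [order #7] limit_buy(price=102, qty=9): fills=none; bids=[#1:10@104 #5:7@102 #7:9@102 #6:4@101 #3:10@99 #4:2@98 #2:5@95] asks=[-]
After op 8 [order #100] limit_sell(price=100, qty=5): fills=#1x#100:5@104; bids=[#1:5@104 #5:7@102 #7:9@102 #6:4@101 #3:10@99 #4:2@98 #2:5@95] asks=[-]
After op 9 [order #101] limit_buy(price=105, qty=5): fills=none; bids=[#101:5@105 #1:5@104 #5:7@102 #7:9@102 #6:4@101 #3:10@99 #4:2@98 #2:5@95] asks=[-]

Answer: 5@104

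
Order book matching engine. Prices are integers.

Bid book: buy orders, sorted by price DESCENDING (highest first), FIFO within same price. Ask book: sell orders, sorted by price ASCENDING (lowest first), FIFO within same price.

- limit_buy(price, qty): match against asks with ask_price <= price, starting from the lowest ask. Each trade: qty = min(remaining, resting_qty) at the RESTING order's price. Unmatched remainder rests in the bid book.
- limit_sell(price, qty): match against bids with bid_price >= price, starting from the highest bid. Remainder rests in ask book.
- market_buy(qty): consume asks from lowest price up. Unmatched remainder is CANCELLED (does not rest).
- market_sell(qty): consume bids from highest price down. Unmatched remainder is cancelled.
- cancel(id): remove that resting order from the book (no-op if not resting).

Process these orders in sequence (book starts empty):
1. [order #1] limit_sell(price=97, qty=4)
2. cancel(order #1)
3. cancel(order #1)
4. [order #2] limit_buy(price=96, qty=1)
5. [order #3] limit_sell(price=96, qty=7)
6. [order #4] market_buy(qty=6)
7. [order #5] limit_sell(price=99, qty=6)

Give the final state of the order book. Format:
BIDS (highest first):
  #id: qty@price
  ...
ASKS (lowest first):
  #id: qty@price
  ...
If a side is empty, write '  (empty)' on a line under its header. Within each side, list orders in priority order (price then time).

After op 1 [order #1] limit_sell(price=97, qty=4): fills=none; bids=[-] asks=[#1:4@97]
After op 2 cancel(order #1): fills=none; bids=[-] asks=[-]
After op 3 cancel(order #1): fills=none; bids=[-] asks=[-]
After op 4 [order #2] limit_buy(price=96, qty=1): fills=none; bids=[#2:1@96] asks=[-]
After op 5 [order #3] limit_sell(price=96, qty=7): fills=#2x#3:1@96; bids=[-] asks=[#3:6@96]
After op 6 [order #4] market_buy(qty=6): fills=#4x#3:6@96; bids=[-] asks=[-]
After op 7 [order #5] limit_sell(price=99, qty=6): fills=none; bids=[-] asks=[#5:6@99]

Answer: BIDS (highest first):
  (empty)
ASKS (lowest first):
  #5: 6@99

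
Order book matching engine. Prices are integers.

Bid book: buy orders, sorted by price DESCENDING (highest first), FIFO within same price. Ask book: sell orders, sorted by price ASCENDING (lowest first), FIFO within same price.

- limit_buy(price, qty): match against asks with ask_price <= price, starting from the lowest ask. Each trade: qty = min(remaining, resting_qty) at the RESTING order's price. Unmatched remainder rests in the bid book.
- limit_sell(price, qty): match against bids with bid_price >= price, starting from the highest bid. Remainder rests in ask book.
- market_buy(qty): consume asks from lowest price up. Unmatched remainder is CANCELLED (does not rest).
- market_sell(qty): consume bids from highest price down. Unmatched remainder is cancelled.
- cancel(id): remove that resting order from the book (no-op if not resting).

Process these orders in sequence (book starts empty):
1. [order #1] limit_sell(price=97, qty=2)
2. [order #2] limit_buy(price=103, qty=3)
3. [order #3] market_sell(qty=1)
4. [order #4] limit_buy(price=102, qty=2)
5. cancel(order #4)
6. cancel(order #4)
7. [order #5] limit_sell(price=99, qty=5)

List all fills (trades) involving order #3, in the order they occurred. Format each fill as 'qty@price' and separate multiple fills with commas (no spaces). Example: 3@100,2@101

Answer: 1@103

Derivation:
After op 1 [order #1] limit_sell(price=97, qty=2): fills=none; bids=[-] asks=[#1:2@97]
After op 2 [order #2] limit_buy(price=103, qty=3): fills=#2x#1:2@97; bids=[#2:1@103] asks=[-]
After op 3 [order #3] market_sell(qty=1): fills=#2x#3:1@103; bids=[-] asks=[-]
After op 4 [order #4] limit_buy(price=102, qty=2): fills=none; bids=[#4:2@102] asks=[-]
After op 5 cancel(order #4): fills=none; bids=[-] asks=[-]
After op 6 cancel(order #4): fills=none; bids=[-] asks=[-]
After op 7 [order #5] limit_sell(price=99, qty=5): fills=none; bids=[-] asks=[#5:5@99]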